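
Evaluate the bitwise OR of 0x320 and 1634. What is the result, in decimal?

0x320 = 01100100000
1634 = 11001100010
 OR → 11101100010 = 1890

1890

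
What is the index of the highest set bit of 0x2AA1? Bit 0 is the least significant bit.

0x2AA1 = 10101010100001
The topmost 1 is at position 13 (since 2^13 = 8192 ≤ 10913 < 16384).

13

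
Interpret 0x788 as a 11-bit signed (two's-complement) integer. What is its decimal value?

pattern = 11110001000 (MSB is 1 ⇒ negative)
Invert: 00001110111, add 1 → 00001111000 = 120, so the value is -120.
(Equivalently: 1928 - 2^11 = 1928 - 2048 = -120.)

-120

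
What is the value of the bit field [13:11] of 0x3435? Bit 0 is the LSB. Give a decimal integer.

v = 11010000110101
Shift right by 11: 110
Mask low 3 bits: 110 = 6

6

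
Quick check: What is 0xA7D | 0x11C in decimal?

0xA7D = 101001111101
0x11C = 000100011100
 OR → 101101111101 = 2941

2941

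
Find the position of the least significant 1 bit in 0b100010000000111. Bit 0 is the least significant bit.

0b100010000000111 = 100010000000111
Trailing zeros: 0, so the lowest set bit is bit 0 (value 1).

0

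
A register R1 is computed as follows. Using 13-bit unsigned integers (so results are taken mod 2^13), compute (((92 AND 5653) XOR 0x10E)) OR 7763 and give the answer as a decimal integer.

8027

92 = 0000001011100
5653 = 1011000010101
→ AND → 0000000010100 = 20
0x10E = 0000100001110
→ XOR → 0000100011010 = 282
7763 = 1111001010011
→ OR → 1111101011011 = 8027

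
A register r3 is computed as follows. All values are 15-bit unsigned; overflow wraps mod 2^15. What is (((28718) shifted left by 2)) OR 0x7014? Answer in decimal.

28718 = 111000000101110
→ shifted left by 2 (mod 2^15) → 100000010111000 = 16568
0x7014 = 111000000010100
→ OR → 111000010111100 = 28860

28860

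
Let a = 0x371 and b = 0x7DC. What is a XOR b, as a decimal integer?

1197

0x371 = 01101110001
0x7DC = 11111011100
XOR → 10010101101 = 1197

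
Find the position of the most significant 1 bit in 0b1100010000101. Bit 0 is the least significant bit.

12

0b1100010000101 = 1100010000101
The topmost 1 is at position 12 (since 2^12 = 4096 ≤ 6277 < 8192).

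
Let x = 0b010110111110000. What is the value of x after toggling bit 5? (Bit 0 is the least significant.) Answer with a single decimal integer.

11728

x = 010110111110000
bit 5 is currently 1; toggle it via x ^ (1 << 5) = x ^ 32
→ 010110111010000 = 11728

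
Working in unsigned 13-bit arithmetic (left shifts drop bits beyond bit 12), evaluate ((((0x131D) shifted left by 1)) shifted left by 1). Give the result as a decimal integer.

0x131D = 1001100011101
→ shifted left by 1 (mod 2^13) → 0011000111010 = 1594
→ shifted left by 1 (mod 2^13) → 0110001110100 = 3188

3188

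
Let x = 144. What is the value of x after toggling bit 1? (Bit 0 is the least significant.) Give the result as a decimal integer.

146

x = 10010000
bit 1 is currently 0; toggle it via x ^ (1 << 1) = x ^ 2
→ 10010010 = 146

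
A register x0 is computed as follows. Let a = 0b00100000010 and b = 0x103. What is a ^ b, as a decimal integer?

1

a = 100000010
0x103 = 100000011
XOR → 000000001 = 1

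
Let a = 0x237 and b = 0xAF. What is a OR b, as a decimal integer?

703

0x237 = 1000110111
0xAF = 0010101111
 OR → 1010111111 = 703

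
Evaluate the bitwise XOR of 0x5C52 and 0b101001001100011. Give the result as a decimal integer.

3633

0x5C52 = 101110001010010
b = 101001001100011
XOR → 000111000110001 = 3633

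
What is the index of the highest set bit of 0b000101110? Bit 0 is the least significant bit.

0b000101110 = 101110
The topmost 1 is at position 5 (since 2^5 = 32 ≤ 46 < 64).

5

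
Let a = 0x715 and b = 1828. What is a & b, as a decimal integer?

0x715 = 11100010101
1828 = 11100100100
AND → 11100000100 = 1796

1796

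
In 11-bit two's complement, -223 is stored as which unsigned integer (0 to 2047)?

223 in 11 bits: 00011011111
Invert: 11100100000
Add 1:  11100100001 = 1825
(Check: 2^11 - 223 = 2048 - 223 = 1825.)

1825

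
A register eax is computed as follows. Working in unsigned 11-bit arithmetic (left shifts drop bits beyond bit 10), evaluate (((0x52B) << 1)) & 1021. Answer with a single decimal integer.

596

0x52B = 10100101011
→ << 1 (mod 2^11) → 01001010110 = 598
1021 = 01111111101
→ & → 01001010100 = 596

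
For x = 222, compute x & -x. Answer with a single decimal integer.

2

x = 11011110 = 222
-x (two's complement) = …00100010
AND   = 00000010 = 2
(x & -x isolates the lowest set bit of x.)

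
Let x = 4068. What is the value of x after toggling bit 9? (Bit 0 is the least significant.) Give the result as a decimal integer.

3556

x = 111111100100
bit 9 is currently 1; toggle it via x ^ (1 << 9) = x ^ 512
→ 110111100100 = 3556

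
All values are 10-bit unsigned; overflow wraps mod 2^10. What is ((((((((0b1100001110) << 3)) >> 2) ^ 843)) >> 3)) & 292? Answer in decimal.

32

0b1100001110 = 1100001110
→ << 3 (mod 2^10) → 0001110000 = 112
→ >> 2 → 0000011100 = 28
843 = 1101001011
→ ^ → 1101010111 = 855
→ >> 3 → 0001101010 = 106
292 = 0100100100
→ & → 0000100000 = 32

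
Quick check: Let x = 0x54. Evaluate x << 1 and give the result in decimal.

168

0x54 = 01010100
shift left by 1 → 10101000 = 168
(equivalently, 84 × 2^1 = 84 × 2)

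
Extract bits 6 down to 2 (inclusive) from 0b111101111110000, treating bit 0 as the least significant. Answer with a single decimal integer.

v = 111101111110000
Shift right by 2: 1111011111100
Mask low 5 bits: 11100 = 28

28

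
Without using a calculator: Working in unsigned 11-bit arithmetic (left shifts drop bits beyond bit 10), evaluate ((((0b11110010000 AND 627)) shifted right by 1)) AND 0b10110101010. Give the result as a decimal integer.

0b11110010000 = 11110010000
627 = 01001110011
→ AND → 01000010000 = 528
→ shifted right by 1 → 00100001000 = 264
0b10110101010 = 10110101010
→ AND → 00100001000 = 264

264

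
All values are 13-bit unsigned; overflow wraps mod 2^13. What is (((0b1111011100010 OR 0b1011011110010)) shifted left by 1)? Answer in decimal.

0b1111011100010 = 1111011100010
0b1011011110010 = 1011011110010
→ OR → 1111011110010 = 7922
→ shifted left by 1 (mod 2^13) → 1110111100100 = 7652

7652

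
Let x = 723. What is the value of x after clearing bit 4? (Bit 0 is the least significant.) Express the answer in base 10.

x = 001011010011
bit 4 is currently 1; clear it via x & ~(1 << 4) = x & ~16
→ 001011000011 = 707

707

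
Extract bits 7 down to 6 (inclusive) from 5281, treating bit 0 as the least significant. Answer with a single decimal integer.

v = 1010010100001
Shift right by 6: 1010010
Mask low 2 bits: 10 = 2

2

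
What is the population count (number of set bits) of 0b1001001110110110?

9

n = 1001001110110110
Count the 1s: 1 + 1 + 1 + 1 + 1 + 1 + 1 + 1 + 1 = 9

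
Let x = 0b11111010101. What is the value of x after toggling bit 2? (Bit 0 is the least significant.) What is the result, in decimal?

2001

x = 11111010101
bit 2 is currently 1; toggle it via x ^ (1 << 2) = x ^ 4
→ 11111010001 = 2001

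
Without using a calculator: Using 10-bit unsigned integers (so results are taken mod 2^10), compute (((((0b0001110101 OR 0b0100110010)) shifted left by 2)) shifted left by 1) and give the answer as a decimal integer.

952

0b0001110101 = 0001110101
0b0100110010 = 0100110010
→ OR → 0101110111 = 375
→ shifted left by 2 (mod 2^10) → 0111011100 = 476
→ shifted left by 1 (mod 2^10) → 1110111000 = 952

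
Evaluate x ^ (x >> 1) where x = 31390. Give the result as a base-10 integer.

18385

x = 111101010011110 = 31390
x>>1 = 011110101001111
XOR  = 100011111010001 = 18385
(x ^ (x >> 1) gives the standard binary-reflected Gray code of x.)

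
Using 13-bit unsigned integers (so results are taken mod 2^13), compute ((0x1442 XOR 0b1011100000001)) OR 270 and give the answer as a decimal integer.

0x1442 = 1010001000010
0b1011100000001 = 1011100000001
→ XOR → 0001101000011 = 835
270 = 0000100001110
→ OR → 0001101001111 = 847

847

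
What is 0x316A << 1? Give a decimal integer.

25300

0x316A = 011000101101010
shift left by 1 → 110001011010100 = 25300
(equivalently, 12650 × 2^1 = 12650 × 2)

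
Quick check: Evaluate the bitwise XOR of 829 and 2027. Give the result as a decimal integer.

829 = 01100111101
2027 = 11111101011
XOR → 10011010110 = 1238

1238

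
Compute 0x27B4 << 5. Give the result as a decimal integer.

0x27B4 = 0000010011110110100
shift left by 5 → 1001111011010000000 = 325248
(equivalently, 10164 × 2^5 = 10164 × 32)

325248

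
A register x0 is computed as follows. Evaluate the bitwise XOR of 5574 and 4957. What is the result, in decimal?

5574 = 1010111000110
4957 = 1001101011101
XOR → 0011010011011 = 1691

1691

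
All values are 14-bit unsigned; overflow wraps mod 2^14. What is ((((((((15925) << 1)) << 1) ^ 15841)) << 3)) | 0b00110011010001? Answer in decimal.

15925 = 11111000110101
→ << 1 (mod 2^14) → 11110001101010 = 15466
→ << 1 (mod 2^14) → 11100011010100 = 14548
15841 = 11110111100001
→ ^ → 00010100110101 = 1333
→ << 3 (mod 2^14) → 10100110101000 = 10664
0b00110011010001 = 00110011010001
→ | → 10110111111001 = 11769

11769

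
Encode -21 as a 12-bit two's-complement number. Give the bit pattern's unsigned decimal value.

21 in 12 bits: 000000010101
Invert: 111111101010
Add 1:  111111101011 = 4075
(Check: 2^12 - 21 = 4096 - 21 = 4075.)

4075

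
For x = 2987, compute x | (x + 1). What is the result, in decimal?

x = 101110101011 = 2987
x + 1 = 101110101100
OR    = 101110101111 = 2991
(x | (x + 1) sets the lowest cleared bit.)

2991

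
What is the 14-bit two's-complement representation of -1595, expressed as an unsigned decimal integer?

1595 in 14 bits: 00011000111011
Invert: 11100111000100
Add 1:  11100111000101 = 14789
(Check: 2^14 - 1595 = 16384 - 1595 = 14789.)

14789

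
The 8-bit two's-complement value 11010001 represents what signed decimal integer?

-47

pattern = 11010001 (MSB is 1 ⇒ negative)
Invert: 00101110, add 1 → 00101111 = 47, so the value is -47.
(Equivalently: 209 - 2^8 = 209 - 256 = -47.)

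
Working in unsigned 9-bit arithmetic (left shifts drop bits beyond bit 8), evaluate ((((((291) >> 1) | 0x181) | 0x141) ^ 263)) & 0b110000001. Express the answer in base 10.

291 = 100100011
→ >> 1 → 010010001 = 145
0x181 = 110000001
→ | → 110010001 = 401
0x141 = 101000001
→ | → 111010001 = 465
263 = 100000111
→ ^ → 011010110 = 214
0b110000001 = 110000001
→ & → 010000000 = 128

128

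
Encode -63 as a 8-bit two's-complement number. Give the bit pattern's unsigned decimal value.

63 in 8 bits: 00111111
Invert: 11000000
Add 1:  11000001 = 193
(Check: 2^8 - 63 = 256 - 63 = 193.)

193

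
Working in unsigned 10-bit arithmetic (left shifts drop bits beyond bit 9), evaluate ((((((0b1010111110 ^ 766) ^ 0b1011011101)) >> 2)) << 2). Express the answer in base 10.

0b1010111110 = 1010111110
766 = 1011111110
→ ^ → 0001000000 = 64
0b1011011101 = 1011011101
→ ^ → 1010011101 = 669
→ >> 2 → 0010100111 = 167
→ << 2 (mod 2^10) → 1010011100 = 668

668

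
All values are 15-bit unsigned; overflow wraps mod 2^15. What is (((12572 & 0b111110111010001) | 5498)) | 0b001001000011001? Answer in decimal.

14203

12572 = 011000100011100
0b111110111010001 = 111110111010001
→ & → 011000100010000 = 12560
5498 = 001010101111010
→ | → 011010101111010 = 13690
0b001001000011001 = 001001000011001
→ | → 011011101111011 = 14203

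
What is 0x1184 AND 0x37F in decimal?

260

0x1184 = 1000110000100
0x37F = 0001101111111
AND → 0000100000100 = 260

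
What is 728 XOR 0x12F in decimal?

728 = 1011011000
0x12F = 0100101111
XOR → 1111110111 = 1015

1015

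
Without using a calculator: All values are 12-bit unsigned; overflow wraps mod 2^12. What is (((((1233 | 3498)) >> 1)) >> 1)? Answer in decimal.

894

1233 = 010011010001
3498 = 110110101010
→ | → 110111111011 = 3579
→ >> 1 → 011011111101 = 1789
→ >> 1 → 001101111110 = 894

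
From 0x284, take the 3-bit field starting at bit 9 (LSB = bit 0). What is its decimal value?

1

v = 001010000100
Shift right by 9: 001
Mask low 3 bits: 001 = 1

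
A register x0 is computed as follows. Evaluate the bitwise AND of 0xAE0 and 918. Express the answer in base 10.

640

0xAE0 = 101011100000
918 = 001110010110
AND → 001010000000 = 640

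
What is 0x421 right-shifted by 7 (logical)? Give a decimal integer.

0x421 = 10000100001
shift right by 7 → 00000001000 = 8
(equivalently, floor(1057 / 128))

8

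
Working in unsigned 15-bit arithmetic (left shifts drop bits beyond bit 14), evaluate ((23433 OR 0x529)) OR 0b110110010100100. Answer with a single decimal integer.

23433 = 101101110001001
0x529 = 000010100101001
→ OR → 101111110101001 = 24489
0b110110010100100 = 110110010100100
→ OR → 111111110101101 = 32685

32685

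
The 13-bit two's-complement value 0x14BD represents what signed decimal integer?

pattern = 1010010111101 (MSB is 1 ⇒ negative)
Invert: 0101101000010, add 1 → 0101101000011 = 2883, so the value is -2883.
(Equivalently: 5309 - 2^13 = 5309 - 8192 = -2883.)

-2883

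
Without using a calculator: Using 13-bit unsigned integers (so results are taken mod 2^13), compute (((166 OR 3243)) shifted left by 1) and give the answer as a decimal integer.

166 = 0000010100110
3243 = 0110010101011
→ OR → 0110010101111 = 3247
→ shifted left by 1 (mod 2^13) → 1100101011110 = 6494

6494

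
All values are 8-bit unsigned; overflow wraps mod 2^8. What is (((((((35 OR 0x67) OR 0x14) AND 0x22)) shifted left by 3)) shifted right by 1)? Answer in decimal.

8

35 = 00100011
0x67 = 01100111
→ OR → 01100111 = 103
0x14 = 00010100
→ OR → 01110111 = 119
0x22 = 00100010
→ AND → 00100010 = 34
→ shifted left by 3 (mod 2^8) → 00010000 = 16
→ shifted right by 1 → 00001000 = 8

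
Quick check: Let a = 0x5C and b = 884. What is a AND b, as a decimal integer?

84

0x5C = 0001011100
884 = 1101110100
AND → 0001010100 = 84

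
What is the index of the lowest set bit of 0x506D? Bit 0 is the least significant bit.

0x506D = 101000001101101
Trailing zeros: 0, so the lowest set bit is bit 0 (value 1).

0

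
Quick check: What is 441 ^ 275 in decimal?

170

441 = 110111001
275 = 100010011
XOR → 010101010 = 170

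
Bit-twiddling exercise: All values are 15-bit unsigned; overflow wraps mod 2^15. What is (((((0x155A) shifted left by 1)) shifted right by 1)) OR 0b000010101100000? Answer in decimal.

0x155A = 001010101011010
→ shifted left by 1 (mod 2^15) → 010101010110100 = 10932
→ shifted right by 1 → 001010101011010 = 5466
0b000010101100000 = 000010101100000
→ OR → 001010101111010 = 5498

5498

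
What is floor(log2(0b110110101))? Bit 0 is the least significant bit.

8

0b110110101 = 110110101
The topmost 1 is at position 8 (since 2^8 = 256 ≤ 437 < 512).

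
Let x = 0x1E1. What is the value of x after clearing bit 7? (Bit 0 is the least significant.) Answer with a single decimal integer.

x = 00111100001
bit 7 is currently 1; clear it via x & ~(1 << 7) = x & ~128
→ 00101100001 = 353

353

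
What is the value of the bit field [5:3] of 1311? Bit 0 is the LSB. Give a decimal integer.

v = 10100011111
Shift right by 3: 10100011
Mask low 3 bits: 011 = 3

3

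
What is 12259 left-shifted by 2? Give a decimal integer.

12259 = 0010111111100011
shift left by 2 → 1011111110001100 = 49036
(equivalently, 12259 × 2^2 = 12259 × 4)

49036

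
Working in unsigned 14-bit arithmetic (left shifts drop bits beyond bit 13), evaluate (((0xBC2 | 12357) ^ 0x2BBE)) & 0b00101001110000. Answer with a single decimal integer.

112

0xBC2 = 00101111000010
12357 = 11000001000101
→ | → 11101111000111 = 15303
0x2BBE = 10101110111110
→ ^ → 01000001111001 = 4217
0b00101001110000 = 00101001110000
→ & → 00000001110000 = 112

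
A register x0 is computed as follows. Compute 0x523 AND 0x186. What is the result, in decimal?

0x523 = 10100100011
0x186 = 00110000110
AND → 00100000010 = 258

258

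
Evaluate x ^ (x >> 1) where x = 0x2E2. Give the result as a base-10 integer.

915

x = 1011100010 = 738
x>>1 = 0101110001
XOR  = 1110010011 = 915
(x ^ (x >> 1) gives the standard binary-reflected Gray code of x.)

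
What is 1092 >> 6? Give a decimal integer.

1092 = 10001000100
shift right by 6 → 00000010001 = 17
(equivalently, floor(1092 / 64))

17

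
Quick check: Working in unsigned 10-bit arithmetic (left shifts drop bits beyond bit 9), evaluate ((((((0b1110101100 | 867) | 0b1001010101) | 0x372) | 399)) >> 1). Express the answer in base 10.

0b1110101100 = 1110101100
867 = 1101100011
→ | → 1111101111 = 1007
0b1001010101 = 1001010101
→ | → 1111111111 = 1023
0x372 = 1101110010
→ | → 1111111111 = 1023
399 = 0110001111
→ | → 1111111111 = 1023
→ >> 1 → 0111111111 = 511

511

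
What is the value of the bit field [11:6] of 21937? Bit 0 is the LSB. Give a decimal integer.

22

v = 101010110110001
Shift right by 6: 101010110
Mask low 6 bits: 010110 = 22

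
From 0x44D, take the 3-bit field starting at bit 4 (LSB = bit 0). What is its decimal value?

4

v = 10001001101
Shift right by 4: 1000100
Mask low 3 bits: 100 = 4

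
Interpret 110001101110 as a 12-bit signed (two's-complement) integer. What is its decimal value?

-914

pattern = 110001101110 (MSB is 1 ⇒ negative)
Invert: 001110010001, add 1 → 001110010010 = 914, so the value is -914.
(Equivalently: 3182 - 2^12 = 3182 - 4096 = -914.)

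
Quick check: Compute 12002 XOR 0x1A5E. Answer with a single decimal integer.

12002 = 10111011100010
0x1A5E = 01101001011110
XOR → 11010010111100 = 13500

13500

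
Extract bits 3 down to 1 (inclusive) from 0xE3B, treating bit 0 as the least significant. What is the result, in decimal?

5

v = 111000111011
Shift right by 1: 11100011101
Mask low 3 bits: 101 = 5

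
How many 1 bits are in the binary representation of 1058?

3

1058 = 10000100010
Count the 1s: 1 + 1 + 1 = 3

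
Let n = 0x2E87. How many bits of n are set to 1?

8

0x2E87 = 10111010000111
Count the 1s: 1 + 1 + 1 + 1 + 1 + 1 + 1 + 1 = 8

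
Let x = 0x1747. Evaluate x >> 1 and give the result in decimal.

2979

0x1747 = 1011101000111
shift right by 1 → 0101110100011 = 2979
(equivalently, floor(5959 / 2))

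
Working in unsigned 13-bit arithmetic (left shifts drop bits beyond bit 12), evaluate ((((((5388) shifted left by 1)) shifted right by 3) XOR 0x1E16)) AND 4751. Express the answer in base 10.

5388 = 1010100001100
→ shifted left by 1 (mod 2^13) → 0101000011000 = 2584
→ shifted right by 3 → 0000101000011 = 323
0x1E16 = 1111000010110
→ XOR → 1111101010101 = 8021
4751 = 1001010001111
→ AND → 1001000000101 = 4613

4613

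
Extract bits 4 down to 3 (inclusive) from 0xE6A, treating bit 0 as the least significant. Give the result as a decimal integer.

v = 111001101010
Shift right by 3: 111001101
Mask low 2 bits: 01 = 1

1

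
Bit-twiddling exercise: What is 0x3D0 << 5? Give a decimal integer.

0x3D0 = 000001111010000
shift left by 5 → 111101000000000 = 31232
(equivalently, 976 × 2^5 = 976 × 32)

31232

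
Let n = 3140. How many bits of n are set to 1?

4

3140 = 110001000100
Count the 1s: 1 + 1 + 1 + 1 = 4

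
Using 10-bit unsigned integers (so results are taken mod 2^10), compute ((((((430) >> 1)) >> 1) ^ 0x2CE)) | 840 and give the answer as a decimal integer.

430 = 0110101110
→ >> 1 → 0011010111 = 215
→ >> 1 → 0001101011 = 107
0x2CE = 1011001110
→ ^ → 1010100101 = 677
840 = 1101001000
→ | → 1111101101 = 1005

1005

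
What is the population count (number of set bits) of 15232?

6

15232 = 11101110000000
Count the 1s: 1 + 1 + 1 + 1 + 1 + 1 = 6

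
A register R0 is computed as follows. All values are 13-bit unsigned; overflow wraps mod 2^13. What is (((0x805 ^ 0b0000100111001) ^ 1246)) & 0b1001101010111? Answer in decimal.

0x805 = 0100000000101
0b0000100111001 = 0000100111001
→ ^ → 0100100111100 = 2364
1246 = 0010011011110
→ ^ → 0110111100010 = 3554
0b1001101010111 = 1001101010111
→ & → 0000101000010 = 322

322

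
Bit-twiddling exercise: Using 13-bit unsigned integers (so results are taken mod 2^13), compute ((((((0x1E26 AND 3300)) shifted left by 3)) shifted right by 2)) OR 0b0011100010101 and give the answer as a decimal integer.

1885

0x1E26 = 1111000100110
3300 = 0110011100100
→ AND → 0110000100100 = 3108
→ shifted left by 3 (mod 2^13) → 0000100100000 = 288
→ shifted right by 2 → 0000001001000 = 72
0b0011100010101 = 0011100010101
→ OR → 0011101011101 = 1885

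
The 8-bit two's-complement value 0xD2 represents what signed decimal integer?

-46

pattern = 11010010 (MSB is 1 ⇒ negative)
Invert: 00101101, add 1 → 00101110 = 46, so the value is -46.
(Equivalently: 210 - 2^8 = 210 - 256 = -46.)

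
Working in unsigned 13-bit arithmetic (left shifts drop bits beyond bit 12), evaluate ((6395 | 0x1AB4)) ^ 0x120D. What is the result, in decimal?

6395 = 1100011111011
0x1AB4 = 1101010110100
→ | → 1101011111111 = 6911
0x120D = 1001000001101
→ ^ → 0100011110010 = 2290

2290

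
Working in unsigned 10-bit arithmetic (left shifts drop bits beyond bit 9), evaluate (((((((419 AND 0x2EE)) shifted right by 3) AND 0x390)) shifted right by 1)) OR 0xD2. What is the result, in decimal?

218

419 = 0110100011
0x2EE = 1011101110
→ AND → 0010100010 = 162
→ shifted right by 3 → 0000010100 = 20
0x390 = 1110010000
→ AND → 0000010000 = 16
→ shifted right by 1 → 0000001000 = 8
0xD2 = 0011010010
→ OR → 0011011010 = 218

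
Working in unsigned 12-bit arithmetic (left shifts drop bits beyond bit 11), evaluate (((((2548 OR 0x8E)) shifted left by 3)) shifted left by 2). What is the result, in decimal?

2548 = 100111110100
0x8E = 000010001110
→ OR → 100111111110 = 2558
→ shifted left by 3 (mod 2^12) → 111111110000 = 4080
→ shifted left by 2 (mod 2^12) → 111111000000 = 4032

4032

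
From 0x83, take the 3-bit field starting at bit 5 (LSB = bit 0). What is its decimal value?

4

v = 010000011
Shift right by 5: 0100
Mask low 3 bits: 100 = 4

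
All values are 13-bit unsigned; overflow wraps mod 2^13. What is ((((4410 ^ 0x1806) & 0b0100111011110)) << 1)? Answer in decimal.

4410 = 1000100111010
0x1806 = 1100000000110
→ ^ → 0100100111100 = 2364
0b0100111011110 = 0100111011110
→ & → 0100100011100 = 2332
→ << 1 (mod 2^13) → 1001000111000 = 4664

4664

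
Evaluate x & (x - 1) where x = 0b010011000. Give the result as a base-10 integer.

144

x = 10011000 = 152
x - 1 = 10010111
AND   = 10010000 = 144
(x & (x - 1) clears the lowest set bit of x.)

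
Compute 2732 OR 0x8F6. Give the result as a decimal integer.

2732 = 101010101100
0x8F6 = 100011110110
 OR → 101011111110 = 2814

2814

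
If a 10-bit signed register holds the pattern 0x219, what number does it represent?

-487

pattern = 1000011001 (MSB is 1 ⇒ negative)
Invert: 0111100110, add 1 → 0111100111 = 487, so the value is -487.
(Equivalently: 537 - 2^10 = 537 - 1024 = -487.)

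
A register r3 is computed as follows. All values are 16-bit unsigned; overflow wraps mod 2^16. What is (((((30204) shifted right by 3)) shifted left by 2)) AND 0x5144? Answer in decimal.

4164

30204 = 0111010111111100
→ shifted right by 3 → 0000111010111111 = 3775
→ shifted left by 2 (mod 2^16) → 0011101011111100 = 15100
0x5144 = 0101000101000100
→ AND → 0001000001000100 = 4164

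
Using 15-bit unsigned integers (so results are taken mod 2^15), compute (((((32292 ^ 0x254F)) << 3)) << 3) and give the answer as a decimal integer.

32292 = 111111000100100
0x254F = 010010101001111
→ ^ → 101101101101011 = 23403
→ << 3 (mod 2^15) → 101101101011000 = 23384
→ << 3 (mod 2^15) → 101101011000000 = 23232

23232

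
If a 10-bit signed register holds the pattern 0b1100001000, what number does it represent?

pattern = 1100001000 (MSB is 1 ⇒ negative)
Invert: 0011110111, add 1 → 0011111000 = 248, so the value is -248.
(Equivalently: 776 - 2^10 = 776 - 1024 = -248.)

-248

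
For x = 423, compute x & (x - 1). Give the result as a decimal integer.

x = 110100111 = 423
x - 1 = 110100110
AND   = 110100110 = 422
(x & (x - 1) clears the lowest set bit of x.)

422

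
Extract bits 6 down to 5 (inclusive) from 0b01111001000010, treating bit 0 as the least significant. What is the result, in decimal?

2

v = 01111001000010
Shift right by 5: 011110010
Mask low 2 bits: 10 = 2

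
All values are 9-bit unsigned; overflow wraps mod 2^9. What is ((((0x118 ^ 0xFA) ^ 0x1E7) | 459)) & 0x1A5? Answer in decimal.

0x118 = 100011000
0xFA = 011111010
→ ^ → 111100010 = 482
0x1E7 = 111100111
→ ^ → 000000101 = 5
459 = 111001011
→ | → 111001111 = 463
0x1A5 = 110100101
→ & → 110000101 = 389

389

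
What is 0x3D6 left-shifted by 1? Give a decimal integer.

1964

0x3D6 = 01111010110
shift left by 1 → 11110101100 = 1964
(equivalently, 982 × 2^1 = 982 × 2)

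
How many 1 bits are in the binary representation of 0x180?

2

0x180 = 110000000
Count the 1s: 1 + 1 = 2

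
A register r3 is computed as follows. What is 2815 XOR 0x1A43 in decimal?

2815 = 0101011111111
0x1A43 = 1101001000011
XOR → 1000010111100 = 4284

4284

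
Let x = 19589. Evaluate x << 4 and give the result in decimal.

313424

19589 = 0000100110010000101
shift left by 4 → 1001100100001010000 = 313424
(equivalently, 19589 × 2^4 = 19589 × 16)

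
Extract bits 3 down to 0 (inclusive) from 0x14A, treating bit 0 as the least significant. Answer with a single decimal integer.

10

v = 101001010
Shift right by 0: 101001010
Mask low 4 bits: 1010 = 10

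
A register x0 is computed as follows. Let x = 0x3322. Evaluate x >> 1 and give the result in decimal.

0x3322 = 11001100100010
shift right by 1 → 01100110010001 = 6545
(equivalently, floor(13090 / 2))

6545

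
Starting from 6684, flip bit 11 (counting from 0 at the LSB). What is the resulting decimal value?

x = 1101000011100
bit 11 is currently 1; toggle it via x ^ (1 << 11) = x ^ 2048
→ 1001000011100 = 4636

4636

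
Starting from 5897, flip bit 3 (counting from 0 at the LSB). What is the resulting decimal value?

x = 1011100001001
bit 3 is currently 1; toggle it via x ^ (1 << 3) = x ^ 8
→ 1011100000001 = 5889

5889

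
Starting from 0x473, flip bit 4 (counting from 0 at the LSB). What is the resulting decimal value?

1123

x = 10001110011
bit 4 is currently 1; toggle it via x ^ (1 << 4) = x ^ 16
→ 10001100011 = 1123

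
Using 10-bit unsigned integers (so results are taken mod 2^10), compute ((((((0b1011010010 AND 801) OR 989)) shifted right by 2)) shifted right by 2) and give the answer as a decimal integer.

61

0b1011010010 = 1011010010
801 = 1100100001
→ AND → 1000000000 = 512
989 = 1111011101
→ OR → 1111011101 = 989
→ shifted right by 2 → 0011110111 = 247
→ shifted right by 2 → 0000111101 = 61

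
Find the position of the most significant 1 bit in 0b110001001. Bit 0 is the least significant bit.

0b110001001 = 110001001
The topmost 1 is at position 8 (since 2^8 = 256 ≤ 393 < 512).

8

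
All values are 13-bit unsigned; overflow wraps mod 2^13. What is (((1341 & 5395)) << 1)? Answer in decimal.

2594

1341 = 0010100111101
5395 = 1010100010011
→ & → 0010100010001 = 1297
→ << 1 (mod 2^13) → 0101000100010 = 2594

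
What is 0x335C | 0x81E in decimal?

15198

0x335C = 11001101011100
0x81E = 00100000011110
 OR → 11101101011110 = 15198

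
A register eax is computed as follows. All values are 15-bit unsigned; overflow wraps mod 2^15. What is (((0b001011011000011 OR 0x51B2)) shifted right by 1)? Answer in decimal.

0b001011011000011 = 001011011000011
0x51B2 = 101000110110010
→ OR → 101011111110011 = 22515
→ shifted right by 1 → 010101111111001 = 11257

11257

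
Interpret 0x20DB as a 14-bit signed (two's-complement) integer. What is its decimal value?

-7973

pattern = 10000011011011 (MSB is 1 ⇒ negative)
Invert: 01111100100100, add 1 → 01111100100101 = 7973, so the value is -7973.
(Equivalently: 8411 - 2^14 = 8411 - 16384 = -7973.)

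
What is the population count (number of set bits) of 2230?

2230 = 100010110110
Count the 1s: 1 + 1 + 1 + 1 + 1 + 1 = 6

6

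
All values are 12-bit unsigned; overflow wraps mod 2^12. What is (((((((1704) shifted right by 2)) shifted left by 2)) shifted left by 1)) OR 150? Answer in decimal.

3542

1704 = 011010101000
→ shifted right by 2 → 000110101010 = 426
→ shifted left by 2 (mod 2^12) → 011010101000 = 1704
→ shifted left by 1 (mod 2^12) → 110101010000 = 3408
150 = 000010010110
→ OR → 110111010110 = 3542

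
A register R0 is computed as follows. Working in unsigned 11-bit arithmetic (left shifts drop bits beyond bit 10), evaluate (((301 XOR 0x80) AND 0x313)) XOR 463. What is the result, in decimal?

301 = 00100101101
0x80 = 00010000000
→ XOR → 00110101101 = 429
0x313 = 01100010011
→ AND → 00100000001 = 257
463 = 00111001111
→ XOR → 00011001110 = 206

206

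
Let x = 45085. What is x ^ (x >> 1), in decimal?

x = 1011000000011101 = 45085
x>>1 = 0101100000001110
XOR  = 1110100000010011 = 59411
(x ^ (x >> 1) gives the standard binary-reflected Gray code of x.)

59411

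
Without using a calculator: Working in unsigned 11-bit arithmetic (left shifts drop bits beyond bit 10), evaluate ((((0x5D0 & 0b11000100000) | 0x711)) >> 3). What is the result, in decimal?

0x5D0 = 10111010000
0b11000100000 = 11000100000
→ & → 10000000000 = 1024
0x711 = 11100010001
→ | → 11100010001 = 1809
→ >> 3 → 00011100010 = 226

226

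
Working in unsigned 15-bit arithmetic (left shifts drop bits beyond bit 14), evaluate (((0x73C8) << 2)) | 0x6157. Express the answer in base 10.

28535

0x73C8 = 111001111001000
→ << 2 (mod 2^15) → 100111100100000 = 20256
0x6157 = 110000101010111
→ | → 110111101110111 = 28535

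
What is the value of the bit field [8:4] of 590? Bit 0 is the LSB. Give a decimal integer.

v = 1001001110
Shift right by 4: 100100
Mask low 5 bits: 00100 = 4

4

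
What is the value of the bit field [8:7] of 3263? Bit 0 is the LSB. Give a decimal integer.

1

v = 0110010111111
Shift right by 7: 011001
Mask low 2 bits: 01 = 1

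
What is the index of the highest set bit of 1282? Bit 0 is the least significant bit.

10

1282 = 10100000010
The topmost 1 is at position 10 (since 2^10 = 1024 ≤ 1282 < 2048).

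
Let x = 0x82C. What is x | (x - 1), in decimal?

x = 100000101100 = 2092
x - 1 = 100000101011
OR    = 100000101111 = 2095
(x | (x - 1) sets all bits below the lowest set bit.)

2095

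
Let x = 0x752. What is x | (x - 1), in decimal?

x = 11101010010 = 1874
x - 1 = 11101010001
OR    = 11101010011 = 1875
(x | (x - 1) sets all bits below the lowest set bit.)

1875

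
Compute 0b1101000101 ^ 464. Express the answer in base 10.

a = 1101000101
464 = 0111010000
XOR → 1010010101 = 661

661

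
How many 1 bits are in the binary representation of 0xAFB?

9

0xAFB = 101011111011
Count the 1s: 1 + 1 + 1 + 1 + 1 + 1 + 1 + 1 + 1 = 9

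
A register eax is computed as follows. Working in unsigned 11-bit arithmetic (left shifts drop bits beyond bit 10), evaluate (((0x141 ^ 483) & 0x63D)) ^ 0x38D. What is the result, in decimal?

0x141 = 00101000001
483 = 00111100011
→ ^ → 00010100010 = 162
0x63D = 11000111101
→ & → 00000100000 = 32
0x38D = 01110001101
→ ^ → 01110101101 = 941

941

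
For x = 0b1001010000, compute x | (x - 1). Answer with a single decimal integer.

607

x = 1001010000 = 592
x - 1 = 1001001111
OR    = 1001011111 = 607
(x | (x - 1) sets all bits below the lowest set bit.)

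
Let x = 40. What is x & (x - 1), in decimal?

32

x = 101000 = 40
x - 1 = 100111
AND   = 100000 = 32
(x & (x - 1) clears the lowest set bit of x.)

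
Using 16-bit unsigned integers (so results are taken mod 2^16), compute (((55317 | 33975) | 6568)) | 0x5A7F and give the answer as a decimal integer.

55317 = 1101100000010101
33975 = 1000010010110111
→ | → 1101110010110111 = 56503
6568 = 0001100110101000
→ | → 1101110110111111 = 56767
0x5A7F = 0101101001111111
→ | → 1101111111111111 = 57343

57343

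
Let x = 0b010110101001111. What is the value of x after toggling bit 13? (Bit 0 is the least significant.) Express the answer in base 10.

x = 010110101001111
bit 13 is currently 1; toggle it via x ^ (1 << 13) = x ^ 8192
→ 000110101001111 = 3407

3407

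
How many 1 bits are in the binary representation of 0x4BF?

0x4BF = 10010111111
Count the 1s: 1 + 1 + 1 + 1 + 1 + 1 + 1 + 1 = 8

8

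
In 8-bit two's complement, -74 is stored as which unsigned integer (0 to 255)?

74 in 8 bits: 01001010
Invert: 10110101
Add 1:  10110110 = 182
(Check: 2^8 - 74 = 256 - 74 = 182.)

182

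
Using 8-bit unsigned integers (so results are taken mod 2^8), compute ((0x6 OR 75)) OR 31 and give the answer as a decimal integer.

95

0x6 = 00000110
75 = 01001011
→ OR → 01001111 = 79
31 = 00011111
→ OR → 01011111 = 95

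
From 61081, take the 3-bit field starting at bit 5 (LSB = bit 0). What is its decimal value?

v = 1110111010011001
Shift right by 5: 11101110100
Mask low 3 bits: 100 = 4

4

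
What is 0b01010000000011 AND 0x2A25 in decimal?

a = 01010000000011
0x2A25 = 10101000100101
AND → 00000000000001 = 1

1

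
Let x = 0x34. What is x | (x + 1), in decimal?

53

x = 110100 = 52
x + 1 = 110101
OR    = 110101 = 53
(x | (x + 1) sets the lowest cleared bit.)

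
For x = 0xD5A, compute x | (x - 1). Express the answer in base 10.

3419

x = 110101011010 = 3418
x - 1 = 110101011001
OR    = 110101011011 = 3419
(x | (x - 1) sets all bits below the lowest set bit.)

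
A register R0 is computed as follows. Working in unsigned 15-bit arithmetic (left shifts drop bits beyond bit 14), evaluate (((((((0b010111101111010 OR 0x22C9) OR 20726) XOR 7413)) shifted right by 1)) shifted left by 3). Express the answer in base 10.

0b010111101111010 = 010111101111010
0x22C9 = 010001011001001
→ OR → 010111111111011 = 12283
20726 = 101000011110110
→ OR → 111111111111111 = 32767
7413 = 001110011110101
→ XOR → 110001100001010 = 25354
→ shifted right by 1 → 011000110000101 = 12677
→ shifted left by 3 (mod 2^15) → 000110000101000 = 3112

3112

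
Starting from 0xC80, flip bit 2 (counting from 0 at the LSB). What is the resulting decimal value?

x = 110010000000
bit 2 is currently 0; toggle it via x ^ (1 << 2) = x ^ 4
→ 110010000100 = 3204

3204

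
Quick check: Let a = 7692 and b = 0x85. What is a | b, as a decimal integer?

7692 = 1111000001100
0x85 = 0000010000101
 OR → 1111010001101 = 7821

7821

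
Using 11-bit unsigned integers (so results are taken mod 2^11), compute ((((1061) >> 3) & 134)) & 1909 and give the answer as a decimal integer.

4

1061 = 10000100101
→ >> 3 → 00010000100 = 132
134 = 00010000110
→ & → 00010000100 = 132
1909 = 11101110101
→ & → 00000000100 = 4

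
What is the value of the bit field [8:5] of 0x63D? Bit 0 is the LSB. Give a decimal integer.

v = 11000111101
Shift right by 5: 110001
Mask low 4 bits: 0001 = 1

1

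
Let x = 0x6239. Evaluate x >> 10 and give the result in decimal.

24

0x6239 = 110001000111001
shift right by 10 → 000000000011000 = 24
(equivalently, floor(25145 / 1024))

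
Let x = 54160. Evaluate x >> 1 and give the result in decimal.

27080

54160 = 1101001110010000
shift right by 1 → 0110100111001000 = 27080
(equivalently, floor(54160 / 2))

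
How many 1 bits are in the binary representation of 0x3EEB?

0x3EEB = 11111011101011
Count the 1s: 1 + 1 + 1 + 1 + 1 + 1 + 1 + 1 + 1 + 1 + 1 = 11

11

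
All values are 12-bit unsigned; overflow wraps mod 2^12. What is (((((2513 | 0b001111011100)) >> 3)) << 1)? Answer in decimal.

2513 = 100111010001
0b001111011100 = 001111011100
→ | → 101111011101 = 3037
→ >> 3 → 000101111011 = 379
→ << 1 (mod 2^12) → 001011110110 = 758

758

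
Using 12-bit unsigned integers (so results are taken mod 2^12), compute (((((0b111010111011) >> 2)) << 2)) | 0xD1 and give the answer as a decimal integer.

3833

0b111010111011 = 111010111011
→ >> 2 → 001110101110 = 942
→ << 2 (mod 2^12) → 111010111000 = 3768
0xD1 = 000011010001
→ | → 111011111001 = 3833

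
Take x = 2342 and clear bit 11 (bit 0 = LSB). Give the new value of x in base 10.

294

x = 100100100110
bit 11 is currently 1; clear it via x & ~(1 << 11) = x & ~2048
→ 000100100110 = 294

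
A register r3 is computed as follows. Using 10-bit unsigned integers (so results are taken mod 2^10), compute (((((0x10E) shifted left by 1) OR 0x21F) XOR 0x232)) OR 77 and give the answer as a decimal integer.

0x10E = 0100001110
→ shifted left by 1 (mod 2^10) → 1000011100 = 540
0x21F = 1000011111
→ OR → 1000011111 = 543
0x232 = 1000110010
→ XOR → 0000101101 = 45
77 = 0001001101
→ OR → 0001101101 = 109

109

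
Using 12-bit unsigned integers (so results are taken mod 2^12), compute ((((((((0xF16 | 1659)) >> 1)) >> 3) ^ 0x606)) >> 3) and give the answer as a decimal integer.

0xF16 = 111100010110
1659 = 011001111011
→ | → 111101111111 = 3967
→ >> 1 → 011110111111 = 1983
→ >> 3 → 000011110111 = 247
0x606 = 011000000110
→ ^ → 011011110001 = 1777
→ >> 3 → 000011011110 = 222

222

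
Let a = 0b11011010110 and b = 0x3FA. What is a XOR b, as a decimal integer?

1324

a = 11011010110
0x3FA = 01111111010
XOR → 10100101100 = 1324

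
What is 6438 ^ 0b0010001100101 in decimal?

6438 = 1100100100110
b = 0010001100101
XOR → 1110101000011 = 7491

7491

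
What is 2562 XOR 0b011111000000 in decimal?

3522

2562 = 101000000010
b = 011111000000
XOR → 110111000010 = 3522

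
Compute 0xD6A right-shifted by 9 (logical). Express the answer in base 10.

0xD6A = 110101101010
shift right by 9 → 000000000110 = 6
(equivalently, floor(3434 / 512))

6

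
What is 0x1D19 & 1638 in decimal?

0x1D19 = 1110100011001
1638 = 0011001100110
AND → 0010000000000 = 1024

1024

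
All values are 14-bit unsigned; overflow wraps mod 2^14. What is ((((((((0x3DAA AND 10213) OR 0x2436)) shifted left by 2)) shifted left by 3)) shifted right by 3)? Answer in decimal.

0x3DAA = 11110110101010
10213 = 10011111100101
→ AND → 10010110100000 = 9632
0x2436 = 10010000110110
→ OR → 10010110110110 = 9654
→ shifted left by 2 (mod 2^14) → 01011011011000 = 5848
→ shifted left by 3 (mod 2^14) → 11011011000000 = 14016
→ shifted right by 3 → 00011011011000 = 1752

1752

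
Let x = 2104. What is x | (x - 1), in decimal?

2111

x = 100000111000 = 2104
x - 1 = 100000110111
OR    = 100000111111 = 2111
(x | (x - 1) sets all bits below the lowest set bit.)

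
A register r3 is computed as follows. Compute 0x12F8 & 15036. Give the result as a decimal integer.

4792

0x12F8 = 01001011111000
15036 = 11101010111100
AND → 01001010111000 = 4792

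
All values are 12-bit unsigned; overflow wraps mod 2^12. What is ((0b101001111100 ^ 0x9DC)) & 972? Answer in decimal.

896

0b101001111100 = 101001111100
0x9DC = 100111011100
→ ^ → 001110100000 = 928
972 = 001111001100
→ & → 001110000000 = 896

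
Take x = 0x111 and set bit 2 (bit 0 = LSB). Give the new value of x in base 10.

277

x = 00100010001
bit 2 is currently 0; set it via x | (1 << 2) = x | 4
→ 00100010101 = 277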